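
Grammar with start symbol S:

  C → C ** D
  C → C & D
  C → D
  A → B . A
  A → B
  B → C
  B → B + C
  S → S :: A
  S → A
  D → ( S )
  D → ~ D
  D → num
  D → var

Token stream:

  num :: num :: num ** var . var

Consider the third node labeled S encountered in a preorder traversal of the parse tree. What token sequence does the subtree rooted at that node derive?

[S [S [S [A [B [C [D num]]]]] :: [A [B [C [D num]]]]] :: [A [B [C [C [D num]] ** [D var]]] . [A [B [C [D var]]]]]]

num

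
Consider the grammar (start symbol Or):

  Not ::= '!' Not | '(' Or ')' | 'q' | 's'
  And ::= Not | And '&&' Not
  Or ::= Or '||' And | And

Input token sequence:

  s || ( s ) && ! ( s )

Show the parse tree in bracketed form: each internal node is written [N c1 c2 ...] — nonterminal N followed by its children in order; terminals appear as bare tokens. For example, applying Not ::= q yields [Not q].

Or
Or || And
And || And
Not || And
s || And
s || And && Not
s || Not && Not
s || ( Or ) && Not
s || ( And ) && Not
s || ( Not ) && Not
s || ( s ) && Not
s || ( s ) && ! Not
s || ( s ) && ! ( Or )
s || ( s ) && ! ( And )
s || ( s ) && ! ( Not )
s || ( s ) && ! ( s )

[Or [Or [And [Not s]]] || [And [And [Not ( [Or [And [Not s]]] )]] && [Not ! [Not ( [Or [And [Not s]]] )]]]]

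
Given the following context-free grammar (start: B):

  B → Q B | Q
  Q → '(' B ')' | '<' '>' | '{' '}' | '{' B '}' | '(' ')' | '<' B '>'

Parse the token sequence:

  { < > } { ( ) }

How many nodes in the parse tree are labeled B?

[B [Q { [B [Q < >]] }] [B [Q { [B [Q ( )]] }]]]

4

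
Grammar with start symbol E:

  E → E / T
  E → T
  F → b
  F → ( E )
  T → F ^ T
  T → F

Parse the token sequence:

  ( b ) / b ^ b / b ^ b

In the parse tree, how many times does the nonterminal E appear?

[E [E [E [T [F ( [E [T [F b]]] )]]] / [T [F b] ^ [T [F b]]]] / [T [F b] ^ [T [F b]]]]

4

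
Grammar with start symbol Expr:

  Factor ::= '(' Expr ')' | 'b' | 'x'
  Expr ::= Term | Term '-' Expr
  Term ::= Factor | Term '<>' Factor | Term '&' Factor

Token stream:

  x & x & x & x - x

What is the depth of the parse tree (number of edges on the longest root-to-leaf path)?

[Expr [Term [Term [Term [Term [Factor x]] & [Factor x]] & [Factor x]] & [Factor x]] - [Expr [Term [Factor x]]]]

6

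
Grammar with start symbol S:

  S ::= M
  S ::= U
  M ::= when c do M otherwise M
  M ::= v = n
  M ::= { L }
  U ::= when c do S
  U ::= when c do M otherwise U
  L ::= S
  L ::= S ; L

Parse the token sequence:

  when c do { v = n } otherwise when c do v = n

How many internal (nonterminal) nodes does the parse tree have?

9

[S [U when c do [M { [L [S [M v = n]]] }] otherwise [U when c do [S [M v = n]]]]]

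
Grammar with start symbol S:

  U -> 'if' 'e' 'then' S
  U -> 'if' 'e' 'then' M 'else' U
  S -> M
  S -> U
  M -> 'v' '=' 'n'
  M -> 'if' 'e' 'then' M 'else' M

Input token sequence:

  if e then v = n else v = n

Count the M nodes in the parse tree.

[S [M if e then [M v = n] else [M v = n]]]

3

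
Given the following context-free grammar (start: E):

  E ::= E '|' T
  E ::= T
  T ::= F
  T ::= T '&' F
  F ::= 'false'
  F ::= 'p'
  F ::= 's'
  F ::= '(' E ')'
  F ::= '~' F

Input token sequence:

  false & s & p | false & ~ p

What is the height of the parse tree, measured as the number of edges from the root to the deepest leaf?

[E [E [T [T [T [F false]] & [F s]] & [F p]]] | [T [T [F false]] & [F ~ [F p]]]]

6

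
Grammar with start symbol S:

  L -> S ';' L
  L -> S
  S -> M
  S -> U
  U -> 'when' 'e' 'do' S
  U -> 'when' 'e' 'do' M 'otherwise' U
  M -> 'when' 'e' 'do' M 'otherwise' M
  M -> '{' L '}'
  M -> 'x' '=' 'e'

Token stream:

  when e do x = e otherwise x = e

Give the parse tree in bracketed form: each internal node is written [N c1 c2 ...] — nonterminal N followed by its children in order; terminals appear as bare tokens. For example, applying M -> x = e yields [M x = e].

[S [M when e do [M x = e] otherwise [M x = e]]]

S
M
when e do M otherwise M
when e do x = e otherwise M
when e do x = e otherwise x = e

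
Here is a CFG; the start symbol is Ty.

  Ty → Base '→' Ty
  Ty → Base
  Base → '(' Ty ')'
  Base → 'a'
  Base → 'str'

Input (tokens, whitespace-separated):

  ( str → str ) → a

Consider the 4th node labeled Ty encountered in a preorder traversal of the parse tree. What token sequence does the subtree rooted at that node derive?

[Ty [Base ( [Ty [Base str] → [Ty [Base str]]] )] → [Ty [Base a]]]

a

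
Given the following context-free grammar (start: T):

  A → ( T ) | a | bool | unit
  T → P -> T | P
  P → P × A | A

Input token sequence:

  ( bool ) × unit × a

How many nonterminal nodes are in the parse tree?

10

[T [P [P [P [A ( [T [P [A bool]]] )]] × [A unit]] × [A a]]]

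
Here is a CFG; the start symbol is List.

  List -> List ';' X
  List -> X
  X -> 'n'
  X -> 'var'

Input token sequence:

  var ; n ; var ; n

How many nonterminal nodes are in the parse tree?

8

[List [List [List [List [X var]] ; [X n]] ; [X var]] ; [X n]]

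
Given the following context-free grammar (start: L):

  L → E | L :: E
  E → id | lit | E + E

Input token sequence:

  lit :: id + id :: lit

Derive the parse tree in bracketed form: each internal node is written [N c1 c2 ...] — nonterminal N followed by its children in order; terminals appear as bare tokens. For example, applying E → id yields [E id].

L
L :: E
L :: E :: E
E :: E :: E
lit :: E :: E
lit :: E + E :: E
lit :: id + E :: E
lit :: id + id :: E
lit :: id + id :: lit

[L [L [L [E lit]] :: [E [E id] + [E id]]] :: [E lit]]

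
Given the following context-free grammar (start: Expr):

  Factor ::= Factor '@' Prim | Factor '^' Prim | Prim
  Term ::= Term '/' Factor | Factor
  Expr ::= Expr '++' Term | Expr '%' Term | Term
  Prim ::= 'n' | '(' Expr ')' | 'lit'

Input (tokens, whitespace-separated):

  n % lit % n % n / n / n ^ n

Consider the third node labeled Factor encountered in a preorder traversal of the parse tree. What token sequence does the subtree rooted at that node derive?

n

[Expr [Expr [Expr [Expr [Term [Factor [Prim n]]]] % [Term [Factor [Prim lit]]]] % [Term [Factor [Prim n]]]] % [Term [Term [Term [Factor [Prim n]]] / [Factor [Prim n]]] / [Factor [Factor [Prim n]] ^ [Prim n]]]]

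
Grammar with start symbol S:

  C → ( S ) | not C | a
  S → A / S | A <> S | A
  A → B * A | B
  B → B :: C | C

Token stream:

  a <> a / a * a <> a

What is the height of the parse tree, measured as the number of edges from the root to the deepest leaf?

7

[S [A [B [C a]]] <> [S [A [B [C a]]] / [S [A [B [C a]] * [A [B [C a]]]] <> [S [A [B [C a]]]]]]]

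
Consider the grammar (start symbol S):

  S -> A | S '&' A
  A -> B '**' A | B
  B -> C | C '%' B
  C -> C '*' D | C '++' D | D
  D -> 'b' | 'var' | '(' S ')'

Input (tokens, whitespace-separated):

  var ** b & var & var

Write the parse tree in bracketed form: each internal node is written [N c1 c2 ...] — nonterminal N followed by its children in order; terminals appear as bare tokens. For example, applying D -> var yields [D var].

S
S & A
S & A & A
A & A & A
B ** A & A & A
C ** A & A & A
D ** A & A & A
var ** A & A & A
var ** B & A & A
var ** C & A & A
var ** D & A & A
var ** b & A & A
var ** b & B & A
var ** b & C & A
var ** b & D & A
var ** b & var & A
var ** b & var & B
var ** b & var & C
var ** b & var & D
var ** b & var & var

[S [S [S [A [B [C [D var]]] ** [A [B [C [D b]]]]]] & [A [B [C [D var]]]]] & [A [B [C [D var]]]]]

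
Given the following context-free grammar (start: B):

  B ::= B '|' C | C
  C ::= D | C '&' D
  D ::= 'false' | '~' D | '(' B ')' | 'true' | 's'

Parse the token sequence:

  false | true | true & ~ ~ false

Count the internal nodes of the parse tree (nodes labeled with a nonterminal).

13

[B [B [B [C [D false]]] | [C [D true]]] | [C [C [D true]] & [D ~ [D ~ [D false]]]]]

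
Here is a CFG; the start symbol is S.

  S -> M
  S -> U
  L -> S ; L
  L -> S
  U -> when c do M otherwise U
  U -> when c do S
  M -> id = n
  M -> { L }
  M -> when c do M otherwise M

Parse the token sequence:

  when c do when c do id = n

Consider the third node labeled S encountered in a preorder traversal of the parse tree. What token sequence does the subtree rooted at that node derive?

id = n

[S [U when c do [S [U when c do [S [M id = n]]]]]]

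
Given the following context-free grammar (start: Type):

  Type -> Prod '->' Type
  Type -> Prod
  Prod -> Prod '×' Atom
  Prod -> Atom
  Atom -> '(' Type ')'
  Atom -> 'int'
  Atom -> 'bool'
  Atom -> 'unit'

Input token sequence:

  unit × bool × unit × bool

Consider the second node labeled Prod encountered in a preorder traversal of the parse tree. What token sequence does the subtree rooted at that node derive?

[Type [Prod [Prod [Prod [Prod [Atom unit]] × [Atom bool]] × [Atom unit]] × [Atom bool]]]

unit × bool × unit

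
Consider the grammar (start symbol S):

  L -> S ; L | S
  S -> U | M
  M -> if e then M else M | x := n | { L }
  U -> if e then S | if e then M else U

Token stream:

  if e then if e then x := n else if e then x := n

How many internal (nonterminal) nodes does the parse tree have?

8

[S [U if e then [S [U if e then [M x := n] else [U if e then [S [M x := n]]]]]]]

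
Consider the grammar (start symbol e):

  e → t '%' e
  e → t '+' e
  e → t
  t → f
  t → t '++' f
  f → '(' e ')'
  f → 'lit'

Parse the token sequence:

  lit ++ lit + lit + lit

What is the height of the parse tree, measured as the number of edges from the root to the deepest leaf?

5

[e [t [t [f lit]] ++ [f lit]] + [e [t [f lit]] + [e [t [f lit]]]]]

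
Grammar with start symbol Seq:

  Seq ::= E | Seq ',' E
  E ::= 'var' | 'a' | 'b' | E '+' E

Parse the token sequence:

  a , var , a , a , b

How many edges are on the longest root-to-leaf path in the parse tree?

6

[Seq [Seq [Seq [Seq [Seq [E a]] , [E var]] , [E a]] , [E a]] , [E b]]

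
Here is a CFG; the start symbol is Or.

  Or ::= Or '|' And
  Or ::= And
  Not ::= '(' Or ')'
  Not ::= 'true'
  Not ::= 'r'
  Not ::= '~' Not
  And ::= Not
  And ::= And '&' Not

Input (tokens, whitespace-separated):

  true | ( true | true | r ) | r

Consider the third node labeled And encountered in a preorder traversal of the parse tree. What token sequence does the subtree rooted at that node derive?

true

[Or [Or [Or [And [Not true]]] | [And [Not ( [Or [Or [Or [And [Not true]]] | [And [Not true]]] | [And [Not r]]] )]]] | [And [Not r]]]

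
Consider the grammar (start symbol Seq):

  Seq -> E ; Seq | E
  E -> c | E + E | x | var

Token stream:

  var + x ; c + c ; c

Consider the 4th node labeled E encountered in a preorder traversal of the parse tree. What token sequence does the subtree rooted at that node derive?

c + c

[Seq [E [E var] + [E x]] ; [Seq [E [E c] + [E c]] ; [Seq [E c]]]]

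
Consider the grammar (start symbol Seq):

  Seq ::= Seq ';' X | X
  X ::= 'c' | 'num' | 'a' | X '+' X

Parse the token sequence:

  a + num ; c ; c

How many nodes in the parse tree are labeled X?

5

[Seq [Seq [Seq [X [X a] + [X num]]] ; [X c]] ; [X c]]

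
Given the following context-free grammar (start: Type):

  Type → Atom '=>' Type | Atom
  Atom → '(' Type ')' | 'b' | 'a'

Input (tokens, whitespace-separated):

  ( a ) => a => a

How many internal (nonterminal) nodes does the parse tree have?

8

[Type [Atom ( [Type [Atom a]] )] => [Type [Atom a] => [Type [Atom a]]]]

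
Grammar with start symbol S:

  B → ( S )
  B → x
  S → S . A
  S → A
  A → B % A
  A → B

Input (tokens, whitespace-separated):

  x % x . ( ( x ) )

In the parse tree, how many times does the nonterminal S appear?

4

[S [S [A [B x] % [A [B x]]]] . [A [B ( [S [A [B ( [S [A [B x]]] )]]] )]]]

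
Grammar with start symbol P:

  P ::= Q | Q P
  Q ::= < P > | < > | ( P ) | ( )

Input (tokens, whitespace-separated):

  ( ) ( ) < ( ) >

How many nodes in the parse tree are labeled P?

[P [Q ( )] [P [Q ( )] [P [Q < [P [Q ( )]] >]]]]

4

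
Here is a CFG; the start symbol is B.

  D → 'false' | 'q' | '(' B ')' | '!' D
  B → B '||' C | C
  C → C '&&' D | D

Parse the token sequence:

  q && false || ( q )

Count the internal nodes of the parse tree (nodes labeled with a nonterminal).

[B [B [C [C [D q]] && [D false]]] || [C [D ( [B [C [D q]]] )]]]

11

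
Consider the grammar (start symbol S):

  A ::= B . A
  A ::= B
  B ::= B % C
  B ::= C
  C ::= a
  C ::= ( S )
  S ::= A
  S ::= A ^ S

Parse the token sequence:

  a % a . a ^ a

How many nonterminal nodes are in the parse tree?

13

[S [A [B [B [C a]] % [C a]] . [A [B [C a]]]] ^ [S [A [B [C a]]]]]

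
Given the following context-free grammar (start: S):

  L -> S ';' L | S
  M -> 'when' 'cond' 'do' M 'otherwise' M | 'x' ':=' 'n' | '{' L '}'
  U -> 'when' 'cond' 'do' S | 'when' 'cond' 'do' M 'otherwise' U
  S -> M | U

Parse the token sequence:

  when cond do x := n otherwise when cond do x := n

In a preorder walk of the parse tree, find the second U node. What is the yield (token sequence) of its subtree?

[S [U when cond do [M x := n] otherwise [U when cond do [S [M x := n]]]]]

when cond do x := n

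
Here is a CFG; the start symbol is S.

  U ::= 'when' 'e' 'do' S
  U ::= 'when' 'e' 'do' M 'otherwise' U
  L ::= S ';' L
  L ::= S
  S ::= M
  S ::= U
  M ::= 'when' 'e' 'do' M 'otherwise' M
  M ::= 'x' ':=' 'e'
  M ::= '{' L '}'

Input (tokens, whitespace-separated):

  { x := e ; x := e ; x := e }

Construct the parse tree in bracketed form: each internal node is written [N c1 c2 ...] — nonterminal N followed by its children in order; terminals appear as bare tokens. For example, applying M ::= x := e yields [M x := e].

[S [M { [L [S [M x := e]] ; [L [S [M x := e]] ; [L [S [M x := e]]]]] }]]

S
M
{ L }
{ S ; L }
{ M ; L }
{ x := e ; L }
{ x := e ; S ; L }
{ x := e ; M ; L }
{ x := e ; x := e ; L }
{ x := e ; x := e ; S }
{ x := e ; x := e ; M }
{ x := e ; x := e ; x := e }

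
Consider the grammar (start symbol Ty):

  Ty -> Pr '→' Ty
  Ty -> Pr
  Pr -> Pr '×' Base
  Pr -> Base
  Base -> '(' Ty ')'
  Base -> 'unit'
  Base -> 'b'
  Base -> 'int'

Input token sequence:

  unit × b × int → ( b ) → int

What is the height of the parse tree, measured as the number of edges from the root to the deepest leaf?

7

[Ty [Pr [Pr [Pr [Base unit]] × [Base b]] × [Base int]] → [Ty [Pr [Base ( [Ty [Pr [Base b]]] )]] → [Ty [Pr [Base int]]]]]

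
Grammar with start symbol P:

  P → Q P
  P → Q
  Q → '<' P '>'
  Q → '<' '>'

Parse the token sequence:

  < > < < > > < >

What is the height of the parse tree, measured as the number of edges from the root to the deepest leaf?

5

[P [Q < >] [P [Q < [P [Q < >]] >] [P [Q < >]]]]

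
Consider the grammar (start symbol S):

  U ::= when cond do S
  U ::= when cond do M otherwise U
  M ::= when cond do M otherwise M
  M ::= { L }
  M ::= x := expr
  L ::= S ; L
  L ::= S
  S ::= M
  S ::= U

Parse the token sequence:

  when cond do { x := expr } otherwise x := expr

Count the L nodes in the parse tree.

1

[S [M when cond do [M { [L [S [M x := expr]]] }] otherwise [M x := expr]]]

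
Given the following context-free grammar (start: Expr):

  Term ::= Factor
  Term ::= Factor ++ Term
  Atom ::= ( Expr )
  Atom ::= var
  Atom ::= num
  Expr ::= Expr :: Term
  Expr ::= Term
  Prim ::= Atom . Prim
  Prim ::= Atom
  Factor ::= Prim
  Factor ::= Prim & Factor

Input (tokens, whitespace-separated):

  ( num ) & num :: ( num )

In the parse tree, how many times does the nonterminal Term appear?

[Expr [Expr [Term [Factor [Prim [Atom ( [Expr [Term [Factor [Prim [Atom num]]]]] )]] & [Factor [Prim [Atom num]]]]]] :: [Term [Factor [Prim [Atom ( [Expr [Term [Factor [Prim [Atom num]]]]] )]]]]]

4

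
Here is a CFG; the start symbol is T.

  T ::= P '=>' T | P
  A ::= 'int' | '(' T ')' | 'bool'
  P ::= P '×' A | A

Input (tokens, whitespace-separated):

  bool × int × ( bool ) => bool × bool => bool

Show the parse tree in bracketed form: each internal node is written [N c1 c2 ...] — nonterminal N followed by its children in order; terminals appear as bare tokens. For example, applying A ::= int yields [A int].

T
P => T
P × A => T
P × A × A => T
A × A × A => T
bool × A × A => T
bool × int × A => T
bool × int × ( T ) => T
bool × int × ( P ) => T
bool × int × ( A ) => T
bool × int × ( bool ) => T
bool × int × ( bool ) => P => T
bool × int × ( bool ) => P × A => T
bool × int × ( bool ) => A × A => T
bool × int × ( bool ) => bool × A => T
bool × int × ( bool ) => bool × bool => T
bool × int × ( bool ) => bool × bool => P
bool × int × ( bool ) => bool × bool => A
bool × int × ( bool ) => bool × bool => bool

[T [P [P [P [A bool]] × [A int]] × [A ( [T [P [A bool]]] )]] => [T [P [P [A bool]] × [A bool]] => [T [P [A bool]]]]]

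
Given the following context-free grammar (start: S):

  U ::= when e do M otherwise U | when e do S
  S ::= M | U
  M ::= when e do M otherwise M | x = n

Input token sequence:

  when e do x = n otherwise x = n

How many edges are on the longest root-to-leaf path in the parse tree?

[S [M when e do [M x = n] otherwise [M x = n]]]

3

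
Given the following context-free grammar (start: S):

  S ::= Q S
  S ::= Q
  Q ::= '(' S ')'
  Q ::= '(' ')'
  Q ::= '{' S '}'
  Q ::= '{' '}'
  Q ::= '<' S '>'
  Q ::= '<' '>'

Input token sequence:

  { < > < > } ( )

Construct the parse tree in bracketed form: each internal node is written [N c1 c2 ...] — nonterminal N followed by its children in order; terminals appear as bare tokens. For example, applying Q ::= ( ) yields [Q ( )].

[S [Q { [S [Q < >] [S [Q < >]]] }] [S [Q ( )]]]

S
Q S
{ S } S
{ Q S } S
{ < > S } S
{ < > Q } S
{ < > < > } S
{ < > < > } Q
{ < > < > } ( )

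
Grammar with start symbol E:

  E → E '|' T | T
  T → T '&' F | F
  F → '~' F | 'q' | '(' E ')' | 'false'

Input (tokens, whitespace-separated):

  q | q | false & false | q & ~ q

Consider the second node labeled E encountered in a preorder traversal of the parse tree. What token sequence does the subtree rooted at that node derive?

[E [E [E [E [T [F q]]] | [T [F q]]] | [T [T [F false]] & [F false]]] | [T [T [F q]] & [F ~ [F q]]]]

q | q | false & false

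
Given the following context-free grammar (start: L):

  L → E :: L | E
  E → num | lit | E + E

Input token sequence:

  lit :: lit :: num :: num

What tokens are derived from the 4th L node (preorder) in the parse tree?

num

[L [E lit] :: [L [E lit] :: [L [E num] :: [L [E num]]]]]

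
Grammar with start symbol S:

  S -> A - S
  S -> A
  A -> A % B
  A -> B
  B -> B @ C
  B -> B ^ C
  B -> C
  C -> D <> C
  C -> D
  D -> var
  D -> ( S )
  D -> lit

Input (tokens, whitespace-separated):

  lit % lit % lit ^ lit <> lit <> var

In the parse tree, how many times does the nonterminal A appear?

[S [A [A [A [B [C [D lit]]]] % [B [C [D lit]]]] % [B [B [C [D lit]]] ^ [C [D lit] <> [C [D lit] <> [C [D var]]]]]]]

3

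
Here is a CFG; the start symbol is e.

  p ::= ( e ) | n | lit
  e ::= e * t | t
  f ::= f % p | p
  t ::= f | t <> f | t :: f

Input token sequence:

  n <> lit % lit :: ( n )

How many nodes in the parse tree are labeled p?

[e [t [t [t [f [p n]]] <> [f [f [p lit]] % [p lit]]] :: [f [p ( [e [t [f [p n]]]] )]]]]

5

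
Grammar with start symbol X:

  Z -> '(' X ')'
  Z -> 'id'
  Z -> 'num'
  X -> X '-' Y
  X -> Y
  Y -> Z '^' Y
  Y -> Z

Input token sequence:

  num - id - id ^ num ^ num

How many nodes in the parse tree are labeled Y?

[X [X [X [Y [Z num]]] - [Y [Z id]]] - [Y [Z id] ^ [Y [Z num] ^ [Y [Z num]]]]]

5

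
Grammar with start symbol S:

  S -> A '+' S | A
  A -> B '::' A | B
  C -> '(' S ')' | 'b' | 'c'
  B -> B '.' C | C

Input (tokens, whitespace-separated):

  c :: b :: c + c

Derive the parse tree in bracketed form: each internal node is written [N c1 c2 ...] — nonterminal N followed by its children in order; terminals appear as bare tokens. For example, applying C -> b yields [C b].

[S [A [B [C c]] :: [A [B [C b]] :: [A [B [C c]]]]] + [S [A [B [C c]]]]]

S
A + S
B :: A + S
C :: A + S
c :: A + S
c :: B :: A + S
c :: C :: A + S
c :: b :: A + S
c :: b :: B + S
c :: b :: C + S
c :: b :: c + S
c :: b :: c + A
c :: b :: c + B
c :: b :: c + C
c :: b :: c + c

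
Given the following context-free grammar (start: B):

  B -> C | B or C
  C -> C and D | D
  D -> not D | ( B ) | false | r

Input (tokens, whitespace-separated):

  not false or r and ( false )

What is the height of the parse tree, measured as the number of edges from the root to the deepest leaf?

6

[B [B [C [D not [D false]]]] or [C [C [D r]] and [D ( [B [C [D false]]] )]]]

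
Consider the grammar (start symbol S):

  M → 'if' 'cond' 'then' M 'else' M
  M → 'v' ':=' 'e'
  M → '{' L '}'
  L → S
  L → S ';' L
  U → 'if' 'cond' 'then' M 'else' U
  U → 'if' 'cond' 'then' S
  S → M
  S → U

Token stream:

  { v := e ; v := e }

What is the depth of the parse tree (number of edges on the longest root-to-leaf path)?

6

[S [M { [L [S [M v := e]] ; [L [S [M v := e]]]] }]]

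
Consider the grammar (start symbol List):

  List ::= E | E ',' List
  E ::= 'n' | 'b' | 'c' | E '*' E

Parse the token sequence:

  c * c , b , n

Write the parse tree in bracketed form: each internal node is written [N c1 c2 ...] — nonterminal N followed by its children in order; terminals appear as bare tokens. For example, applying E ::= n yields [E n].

List
E , List
E * E , List
c * E , List
c * c , List
c * c , E , List
c * c , b , List
c * c , b , E
c * c , b , n

[List [E [E c] * [E c]] , [List [E b] , [List [E n]]]]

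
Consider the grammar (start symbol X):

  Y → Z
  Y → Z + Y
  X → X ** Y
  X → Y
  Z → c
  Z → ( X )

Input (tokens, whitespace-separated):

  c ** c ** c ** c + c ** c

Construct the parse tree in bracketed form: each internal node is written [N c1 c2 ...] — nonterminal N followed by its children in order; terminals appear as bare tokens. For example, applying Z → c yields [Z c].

X
X ** Y
X ** Y ** Y
X ** Y ** Y ** Y
X ** Y ** Y ** Y ** Y
Y ** Y ** Y ** Y ** Y
Z ** Y ** Y ** Y ** Y
c ** Y ** Y ** Y ** Y
c ** Z ** Y ** Y ** Y
c ** c ** Y ** Y ** Y
c ** c ** Z ** Y ** Y
c ** c ** c ** Y ** Y
c ** c ** c ** Z + Y ** Y
c ** c ** c ** c + Y ** Y
c ** c ** c ** c + Z ** Y
c ** c ** c ** c + c ** Y
c ** c ** c ** c + c ** Z
c ** c ** c ** c + c ** c

[X [X [X [X [X [Y [Z c]]] ** [Y [Z c]]] ** [Y [Z c]]] ** [Y [Z c] + [Y [Z c]]]] ** [Y [Z c]]]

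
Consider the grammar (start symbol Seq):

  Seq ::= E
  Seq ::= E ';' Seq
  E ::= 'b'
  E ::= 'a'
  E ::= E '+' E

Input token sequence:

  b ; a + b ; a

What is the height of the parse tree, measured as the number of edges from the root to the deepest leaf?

[Seq [E b] ; [Seq [E [E a] + [E b]] ; [Seq [E a]]]]

4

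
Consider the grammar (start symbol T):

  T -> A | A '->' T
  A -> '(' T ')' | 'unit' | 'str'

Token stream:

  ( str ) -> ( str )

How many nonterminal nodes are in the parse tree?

[T [A ( [T [A str]] )] -> [T [A ( [T [A str]] )]]]

8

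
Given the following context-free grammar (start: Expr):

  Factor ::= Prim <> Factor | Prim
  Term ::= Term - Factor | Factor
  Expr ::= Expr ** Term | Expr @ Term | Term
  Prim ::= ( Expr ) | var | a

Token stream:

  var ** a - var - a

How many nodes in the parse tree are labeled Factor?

4

[Expr [Expr [Term [Factor [Prim var]]]] ** [Term [Term [Term [Factor [Prim a]]] - [Factor [Prim var]]] - [Factor [Prim a]]]]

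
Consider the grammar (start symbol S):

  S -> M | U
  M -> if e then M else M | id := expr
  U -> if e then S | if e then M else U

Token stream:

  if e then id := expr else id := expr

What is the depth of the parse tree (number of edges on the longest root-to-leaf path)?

[S [M if e then [M id := expr] else [M id := expr]]]

3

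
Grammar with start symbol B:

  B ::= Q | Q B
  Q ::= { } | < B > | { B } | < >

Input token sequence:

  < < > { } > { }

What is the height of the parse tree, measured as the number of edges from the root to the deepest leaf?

5

[B [Q < [B [Q < >] [B [Q { }]]] >] [B [Q { }]]]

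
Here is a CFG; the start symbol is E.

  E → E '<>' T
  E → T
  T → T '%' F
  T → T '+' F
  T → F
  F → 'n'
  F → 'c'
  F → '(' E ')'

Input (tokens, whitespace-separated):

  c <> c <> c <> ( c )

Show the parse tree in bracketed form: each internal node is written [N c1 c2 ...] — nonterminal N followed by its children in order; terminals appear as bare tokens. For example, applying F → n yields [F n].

E
E <> T
E <> T <> T
E <> T <> T <> T
T <> T <> T <> T
F <> T <> T <> T
c <> T <> T <> T
c <> F <> T <> T
c <> c <> T <> T
c <> c <> F <> T
c <> c <> c <> T
c <> c <> c <> F
c <> c <> c <> ( E )
c <> c <> c <> ( T )
c <> c <> c <> ( F )
c <> c <> c <> ( c )

[E [E [E [E [T [F c]]] <> [T [F c]]] <> [T [F c]]] <> [T [F ( [E [T [F c]]] )]]]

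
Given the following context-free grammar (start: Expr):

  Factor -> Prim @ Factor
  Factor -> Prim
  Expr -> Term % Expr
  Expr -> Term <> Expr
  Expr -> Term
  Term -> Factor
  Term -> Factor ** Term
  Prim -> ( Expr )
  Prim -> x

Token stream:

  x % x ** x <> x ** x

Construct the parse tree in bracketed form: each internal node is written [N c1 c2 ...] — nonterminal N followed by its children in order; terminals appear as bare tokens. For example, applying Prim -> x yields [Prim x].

[Expr [Term [Factor [Prim x]]] % [Expr [Term [Factor [Prim x]] ** [Term [Factor [Prim x]]]] <> [Expr [Term [Factor [Prim x]] ** [Term [Factor [Prim x]]]]]]]

Expr
Term % Expr
Factor % Expr
Prim % Expr
x % Expr
x % Term <> Expr
x % Factor ** Term <> Expr
x % Prim ** Term <> Expr
x % x ** Term <> Expr
x % x ** Factor <> Expr
x % x ** Prim <> Expr
x % x ** x <> Expr
x % x ** x <> Term
x % x ** x <> Factor ** Term
x % x ** x <> Prim ** Term
x % x ** x <> x ** Term
x % x ** x <> x ** Factor
x % x ** x <> x ** Prim
x % x ** x <> x ** x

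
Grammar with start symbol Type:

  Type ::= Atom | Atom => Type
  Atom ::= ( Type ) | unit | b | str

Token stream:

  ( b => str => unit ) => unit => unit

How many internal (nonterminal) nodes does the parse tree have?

12

[Type [Atom ( [Type [Atom b] => [Type [Atom str] => [Type [Atom unit]]]] )] => [Type [Atom unit] => [Type [Atom unit]]]]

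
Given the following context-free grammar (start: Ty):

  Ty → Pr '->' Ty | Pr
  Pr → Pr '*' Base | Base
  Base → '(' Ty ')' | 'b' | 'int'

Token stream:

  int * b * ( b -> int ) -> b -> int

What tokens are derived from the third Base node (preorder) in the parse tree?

( b -> int )

[Ty [Pr [Pr [Pr [Base int]] * [Base b]] * [Base ( [Ty [Pr [Base b]] -> [Ty [Pr [Base int]]]] )]] -> [Ty [Pr [Base b]] -> [Ty [Pr [Base int]]]]]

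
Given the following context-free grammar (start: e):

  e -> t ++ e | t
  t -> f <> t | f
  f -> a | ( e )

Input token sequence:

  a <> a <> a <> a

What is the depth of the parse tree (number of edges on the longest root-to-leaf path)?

[e [t [f a] <> [t [f a] <> [t [f a] <> [t [f a]]]]]]

6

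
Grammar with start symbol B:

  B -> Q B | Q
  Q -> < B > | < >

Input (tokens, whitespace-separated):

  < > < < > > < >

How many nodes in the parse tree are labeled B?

4

[B [Q < >] [B [Q < [B [Q < >]] >] [B [Q < >]]]]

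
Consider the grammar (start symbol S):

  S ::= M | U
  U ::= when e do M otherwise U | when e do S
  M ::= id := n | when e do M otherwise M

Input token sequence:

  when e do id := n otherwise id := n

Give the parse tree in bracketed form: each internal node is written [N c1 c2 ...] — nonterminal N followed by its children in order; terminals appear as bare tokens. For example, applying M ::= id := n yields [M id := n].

[S [M when e do [M id := n] otherwise [M id := n]]]

S
M
when e do M otherwise M
when e do id := n otherwise M
when e do id := n otherwise id := n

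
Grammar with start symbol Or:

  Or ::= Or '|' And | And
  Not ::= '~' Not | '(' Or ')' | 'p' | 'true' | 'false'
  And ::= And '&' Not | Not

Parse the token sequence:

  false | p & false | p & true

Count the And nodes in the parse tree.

[Or [Or [Or [And [Not false]]] | [And [And [Not p]] & [Not false]]] | [And [And [Not p]] & [Not true]]]

5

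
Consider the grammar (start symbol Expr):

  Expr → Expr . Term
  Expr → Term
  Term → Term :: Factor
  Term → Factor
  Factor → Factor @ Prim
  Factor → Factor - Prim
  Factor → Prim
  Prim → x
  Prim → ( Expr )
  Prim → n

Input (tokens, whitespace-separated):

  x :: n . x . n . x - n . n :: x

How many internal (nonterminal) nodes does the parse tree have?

[Expr [Expr [Expr [Expr [Expr [Term [Term [Factor [Prim x]]] :: [Factor [Prim n]]]] . [Term [Factor [Prim x]]]] . [Term [Factor [Prim n]]]] . [Term [Factor [Factor [Prim x]] - [Prim n]]]] . [Term [Term [Factor [Prim n]]] :: [Factor [Prim x]]]]

28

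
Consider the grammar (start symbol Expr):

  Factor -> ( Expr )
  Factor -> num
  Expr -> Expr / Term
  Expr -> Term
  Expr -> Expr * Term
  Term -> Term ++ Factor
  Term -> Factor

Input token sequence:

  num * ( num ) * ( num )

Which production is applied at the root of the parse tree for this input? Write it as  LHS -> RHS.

Expr -> Expr * Term

[Expr [Expr [Expr [Term [Factor num]]] * [Term [Factor ( [Expr [Term [Factor num]]] )]]] * [Term [Factor ( [Expr [Term [Factor num]]] )]]]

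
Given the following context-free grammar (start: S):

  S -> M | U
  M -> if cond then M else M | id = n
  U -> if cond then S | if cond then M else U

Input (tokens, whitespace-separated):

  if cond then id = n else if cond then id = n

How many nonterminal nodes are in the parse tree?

[S [U if cond then [M id = n] else [U if cond then [S [M id = n]]]]]

6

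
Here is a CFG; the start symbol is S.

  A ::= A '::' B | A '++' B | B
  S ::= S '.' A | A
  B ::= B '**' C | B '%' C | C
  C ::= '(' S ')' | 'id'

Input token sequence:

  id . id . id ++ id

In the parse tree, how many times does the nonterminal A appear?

[S [S [S [A [B [C id]]]] . [A [B [C id]]]] . [A [A [B [C id]]] ++ [B [C id]]]]

4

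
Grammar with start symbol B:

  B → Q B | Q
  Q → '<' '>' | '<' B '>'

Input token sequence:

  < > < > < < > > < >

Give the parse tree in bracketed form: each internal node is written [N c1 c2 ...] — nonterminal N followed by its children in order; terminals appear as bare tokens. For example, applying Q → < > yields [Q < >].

B
Q B
< > B
< > Q B
< > < > B
< > < > Q B
< > < > < B > B
< > < > < Q > B
< > < > < < > > B
< > < > < < > > Q
< > < > < < > > < >

[B [Q < >] [B [Q < >] [B [Q < [B [Q < >]] >] [B [Q < >]]]]]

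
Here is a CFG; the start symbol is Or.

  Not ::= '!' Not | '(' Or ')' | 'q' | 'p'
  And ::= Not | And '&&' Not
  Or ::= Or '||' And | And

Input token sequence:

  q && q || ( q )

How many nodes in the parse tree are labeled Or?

3

[Or [Or [And [And [Not q]] && [Not q]]] || [And [Not ( [Or [And [Not q]]] )]]]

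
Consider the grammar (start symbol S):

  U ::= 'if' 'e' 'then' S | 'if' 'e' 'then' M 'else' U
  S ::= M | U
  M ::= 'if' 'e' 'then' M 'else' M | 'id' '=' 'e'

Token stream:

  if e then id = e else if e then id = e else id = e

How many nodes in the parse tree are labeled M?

5

[S [M if e then [M id = e] else [M if e then [M id = e] else [M id = e]]]]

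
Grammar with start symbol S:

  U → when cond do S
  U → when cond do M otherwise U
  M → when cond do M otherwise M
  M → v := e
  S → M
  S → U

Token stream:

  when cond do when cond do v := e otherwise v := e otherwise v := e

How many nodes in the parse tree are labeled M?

[S [M when cond do [M when cond do [M v := e] otherwise [M v := e]] otherwise [M v := e]]]

5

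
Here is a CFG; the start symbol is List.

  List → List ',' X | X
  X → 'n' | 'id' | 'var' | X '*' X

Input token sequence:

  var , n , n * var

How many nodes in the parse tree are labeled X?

5

[List [List [List [X var]] , [X n]] , [X [X n] * [X var]]]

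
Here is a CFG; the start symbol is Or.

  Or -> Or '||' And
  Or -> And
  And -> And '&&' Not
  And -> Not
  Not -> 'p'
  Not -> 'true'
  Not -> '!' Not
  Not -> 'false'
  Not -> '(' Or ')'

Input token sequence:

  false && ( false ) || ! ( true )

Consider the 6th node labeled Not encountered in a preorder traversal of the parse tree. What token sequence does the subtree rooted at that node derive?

[Or [Or [And [And [Not false]] && [Not ( [Or [And [Not false]]] )]]] || [And [Not ! [Not ( [Or [And [Not true]]] )]]]]

true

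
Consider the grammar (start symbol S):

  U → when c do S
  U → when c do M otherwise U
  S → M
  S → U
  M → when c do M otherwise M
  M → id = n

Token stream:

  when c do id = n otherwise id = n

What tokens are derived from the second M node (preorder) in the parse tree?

id = n

[S [M when c do [M id = n] otherwise [M id = n]]]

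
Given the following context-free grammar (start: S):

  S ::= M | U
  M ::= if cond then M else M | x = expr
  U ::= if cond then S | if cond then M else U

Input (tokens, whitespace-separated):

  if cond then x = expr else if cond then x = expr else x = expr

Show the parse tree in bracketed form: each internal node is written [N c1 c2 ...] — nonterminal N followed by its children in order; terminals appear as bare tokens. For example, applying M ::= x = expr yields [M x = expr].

[S [M if cond then [M x = expr] else [M if cond then [M x = expr] else [M x = expr]]]]

S
M
if cond then M else M
if cond then x = expr else M
if cond then x = expr else if cond then M else M
if cond then x = expr else if cond then x = expr else M
if cond then x = expr else if cond then x = expr else x = expr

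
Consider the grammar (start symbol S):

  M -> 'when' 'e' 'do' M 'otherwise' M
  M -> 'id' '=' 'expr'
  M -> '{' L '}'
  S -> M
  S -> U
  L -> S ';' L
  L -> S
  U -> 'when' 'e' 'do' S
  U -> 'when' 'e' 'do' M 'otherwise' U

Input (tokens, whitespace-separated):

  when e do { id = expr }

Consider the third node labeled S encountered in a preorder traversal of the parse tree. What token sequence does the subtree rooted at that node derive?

id = expr

[S [U when e do [S [M { [L [S [M id = expr]]] }]]]]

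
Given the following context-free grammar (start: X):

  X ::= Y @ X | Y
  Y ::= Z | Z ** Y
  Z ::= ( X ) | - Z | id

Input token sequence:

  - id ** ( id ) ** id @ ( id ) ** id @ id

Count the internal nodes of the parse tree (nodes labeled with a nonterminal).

22

[X [Y [Z - [Z id]] ** [Y [Z ( [X [Y [Z id]]] )] ** [Y [Z id]]]] @ [X [Y [Z ( [X [Y [Z id]]] )] ** [Y [Z id]]] @ [X [Y [Z id]]]]]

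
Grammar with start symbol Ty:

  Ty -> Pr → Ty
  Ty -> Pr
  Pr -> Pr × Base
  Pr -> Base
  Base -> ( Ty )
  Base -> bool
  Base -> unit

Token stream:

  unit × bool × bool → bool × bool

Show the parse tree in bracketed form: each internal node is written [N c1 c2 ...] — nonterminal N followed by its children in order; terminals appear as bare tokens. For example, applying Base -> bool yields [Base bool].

[Ty [Pr [Pr [Pr [Base unit]] × [Base bool]] × [Base bool]] → [Ty [Pr [Pr [Base bool]] × [Base bool]]]]

Ty
Pr → Ty
Pr × Base → Ty
Pr × Base × Base → Ty
Base × Base × Base → Ty
unit × Base × Base → Ty
unit × bool × Base → Ty
unit × bool × bool → Ty
unit × bool × bool → Pr
unit × bool × bool → Pr × Base
unit × bool × bool → Base × Base
unit × bool × bool → bool × Base
unit × bool × bool → bool × bool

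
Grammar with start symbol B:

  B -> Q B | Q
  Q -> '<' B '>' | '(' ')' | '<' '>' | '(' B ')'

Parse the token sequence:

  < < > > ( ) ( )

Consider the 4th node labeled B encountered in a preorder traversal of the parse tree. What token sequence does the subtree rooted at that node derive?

[B [Q < [B [Q < >]] >] [B [Q ( )] [B [Q ( )]]]]

( )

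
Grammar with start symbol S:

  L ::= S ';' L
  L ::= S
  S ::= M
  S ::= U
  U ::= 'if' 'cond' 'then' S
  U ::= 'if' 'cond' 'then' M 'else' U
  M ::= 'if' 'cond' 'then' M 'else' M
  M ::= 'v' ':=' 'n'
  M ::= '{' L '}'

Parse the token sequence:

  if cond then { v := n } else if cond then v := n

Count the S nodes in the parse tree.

[S [U if cond then [M { [L [S [M v := n]]] }] else [U if cond then [S [M v := n]]]]]

3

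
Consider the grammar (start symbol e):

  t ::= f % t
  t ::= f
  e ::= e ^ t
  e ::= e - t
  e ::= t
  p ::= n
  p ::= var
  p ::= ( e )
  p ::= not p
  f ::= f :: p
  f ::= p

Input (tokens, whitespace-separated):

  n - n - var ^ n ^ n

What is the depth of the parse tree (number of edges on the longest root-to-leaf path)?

8

[e [e [e [e [e [t [f [p n]]]] - [t [f [p n]]]] - [t [f [p var]]]] ^ [t [f [p n]]]] ^ [t [f [p n]]]]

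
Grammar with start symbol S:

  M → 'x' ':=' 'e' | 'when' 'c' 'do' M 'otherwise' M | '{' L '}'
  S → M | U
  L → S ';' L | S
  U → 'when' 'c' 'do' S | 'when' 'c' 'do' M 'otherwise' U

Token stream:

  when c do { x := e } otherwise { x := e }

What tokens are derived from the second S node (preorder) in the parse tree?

[S [M when c do [M { [L [S [M x := e]]] }] otherwise [M { [L [S [M x := e]]] }]]]

x := e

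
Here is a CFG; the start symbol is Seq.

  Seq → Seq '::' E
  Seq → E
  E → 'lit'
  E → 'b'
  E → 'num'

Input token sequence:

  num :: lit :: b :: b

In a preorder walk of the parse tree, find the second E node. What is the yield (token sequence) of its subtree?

[Seq [Seq [Seq [Seq [E num]] :: [E lit]] :: [E b]] :: [E b]]

lit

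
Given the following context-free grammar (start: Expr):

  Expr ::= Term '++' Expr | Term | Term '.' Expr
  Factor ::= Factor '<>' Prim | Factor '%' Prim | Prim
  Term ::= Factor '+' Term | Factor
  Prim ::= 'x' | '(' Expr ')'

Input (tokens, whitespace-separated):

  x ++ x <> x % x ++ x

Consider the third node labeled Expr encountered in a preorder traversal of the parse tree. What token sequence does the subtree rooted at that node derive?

x

[Expr [Term [Factor [Prim x]]] ++ [Expr [Term [Factor [Factor [Factor [Prim x]] <> [Prim x]] % [Prim x]]] ++ [Expr [Term [Factor [Prim x]]]]]]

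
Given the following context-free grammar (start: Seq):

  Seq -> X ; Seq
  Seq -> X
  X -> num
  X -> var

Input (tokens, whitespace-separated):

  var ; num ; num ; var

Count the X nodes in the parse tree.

4

[Seq [X var] ; [Seq [X num] ; [Seq [X num] ; [Seq [X var]]]]]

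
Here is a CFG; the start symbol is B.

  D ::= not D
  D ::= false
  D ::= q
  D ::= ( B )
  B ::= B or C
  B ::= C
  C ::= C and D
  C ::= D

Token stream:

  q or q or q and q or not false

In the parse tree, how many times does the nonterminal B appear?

4

[B [B [B [B [C [D q]]] or [C [D q]]] or [C [C [D q]] and [D q]]] or [C [D not [D false]]]]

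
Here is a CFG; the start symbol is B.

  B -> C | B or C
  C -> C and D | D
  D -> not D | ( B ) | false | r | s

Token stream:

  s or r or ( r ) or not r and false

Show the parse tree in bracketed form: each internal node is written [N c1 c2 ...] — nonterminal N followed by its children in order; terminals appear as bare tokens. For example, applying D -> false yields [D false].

B
B or C
B or C or C
B or C or C or C
C or C or C or C
D or C or C or C
s or C or C or C
s or D or C or C
s or r or C or C
s or r or D or C
s or r or ( B ) or C
s or r or ( C ) or C
s or r or ( D ) or C
s or r or ( r ) or C
s or r or ( r ) or C and D
s or r or ( r ) or D and D
s or r or ( r ) or not D and D
s or r or ( r ) or not r and D
s or r or ( r ) or not r and false

[B [B [B [B [C [D s]]] or [C [D r]]] or [C [D ( [B [C [D r]]] )]]] or [C [C [D not [D r]]] and [D false]]]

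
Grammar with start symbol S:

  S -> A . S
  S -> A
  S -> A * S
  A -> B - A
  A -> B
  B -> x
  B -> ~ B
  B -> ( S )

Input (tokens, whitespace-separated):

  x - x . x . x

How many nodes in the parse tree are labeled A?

4

[S [A [B x] - [A [B x]]] . [S [A [B x]] . [S [A [B x]]]]]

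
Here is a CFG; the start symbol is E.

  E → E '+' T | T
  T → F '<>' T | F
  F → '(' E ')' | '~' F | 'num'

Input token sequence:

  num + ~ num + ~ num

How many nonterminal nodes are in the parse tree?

[E [E [E [T [F num]]] + [T [F ~ [F num]]]] + [T [F ~ [F num]]]]

11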